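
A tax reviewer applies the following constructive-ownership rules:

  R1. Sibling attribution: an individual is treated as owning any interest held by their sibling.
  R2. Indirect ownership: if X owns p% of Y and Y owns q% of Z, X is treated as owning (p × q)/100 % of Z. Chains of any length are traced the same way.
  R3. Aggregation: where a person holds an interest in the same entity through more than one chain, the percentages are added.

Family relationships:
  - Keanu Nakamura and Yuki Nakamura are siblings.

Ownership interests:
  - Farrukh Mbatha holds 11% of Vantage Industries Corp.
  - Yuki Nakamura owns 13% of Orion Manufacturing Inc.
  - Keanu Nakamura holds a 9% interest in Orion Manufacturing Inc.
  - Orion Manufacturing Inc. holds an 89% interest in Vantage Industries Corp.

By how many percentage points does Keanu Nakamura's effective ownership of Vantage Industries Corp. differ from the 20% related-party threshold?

By sibling attribution (R1), Keanu Nakamura is treated as also owning Yuki Nakamura's interest in Orion Manufacturing Inc, giving 9% + 13% = 22%.
Chain via Orion Manufacturing Inc. (R2): 22% × 89% = 19.58% of Vantage Industries Corp.
19.58% falls short of the 20% threshold by 0.42 percentage points.

0.42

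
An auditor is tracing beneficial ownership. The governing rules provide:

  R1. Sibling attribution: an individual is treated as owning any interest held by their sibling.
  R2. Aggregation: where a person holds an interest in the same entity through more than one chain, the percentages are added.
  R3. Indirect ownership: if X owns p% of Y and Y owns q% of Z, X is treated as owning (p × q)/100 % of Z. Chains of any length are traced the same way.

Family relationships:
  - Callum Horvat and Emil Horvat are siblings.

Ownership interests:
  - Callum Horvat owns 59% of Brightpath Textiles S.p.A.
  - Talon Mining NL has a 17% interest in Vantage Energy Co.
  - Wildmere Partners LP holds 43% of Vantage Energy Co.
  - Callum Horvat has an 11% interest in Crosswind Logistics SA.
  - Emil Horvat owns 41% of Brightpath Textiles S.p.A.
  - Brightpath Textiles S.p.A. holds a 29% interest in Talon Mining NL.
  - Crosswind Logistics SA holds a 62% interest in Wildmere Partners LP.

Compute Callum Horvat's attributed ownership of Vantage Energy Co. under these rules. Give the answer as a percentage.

7.8626%

By sibling attribution (R1), Callum Horvat is treated as also owning Emil Horvat's interest in Brightpath Textiles S.p.A, giving 59% + 41% = 100%.
Chain via Brightpath Textiles S.p.A. → Talon Mining NL (R3): 100% × 29% × 17% = 4.93% of Vantage Energy Co.
Chain via Crosswind Logistics SA → Wildmere Partners LP (R3): 11% × 62% × 43% = 2.9326% of Vantage Energy Co.
Aggregating (R2): 4.93% + 2.9326% = 7.8626%.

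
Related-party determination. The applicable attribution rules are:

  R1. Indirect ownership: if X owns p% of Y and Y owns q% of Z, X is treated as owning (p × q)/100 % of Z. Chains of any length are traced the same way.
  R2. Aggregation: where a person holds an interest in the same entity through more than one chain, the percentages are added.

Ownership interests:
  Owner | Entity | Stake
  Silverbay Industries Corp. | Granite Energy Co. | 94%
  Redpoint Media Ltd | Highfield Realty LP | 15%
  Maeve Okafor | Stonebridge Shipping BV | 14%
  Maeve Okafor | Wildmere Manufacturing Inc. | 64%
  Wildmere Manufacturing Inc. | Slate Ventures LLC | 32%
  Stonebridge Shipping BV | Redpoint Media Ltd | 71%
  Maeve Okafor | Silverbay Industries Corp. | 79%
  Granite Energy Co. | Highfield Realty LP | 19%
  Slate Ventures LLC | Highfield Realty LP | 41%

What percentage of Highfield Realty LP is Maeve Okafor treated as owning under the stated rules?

Chain via Stonebridge Shipping BV → Redpoint Media Ltd (R1): 14% × 71% × 15% = 1.491% of Highfield Realty LP.
Chain via Silverbay Industries Corp. → Granite Energy Co. (R1): 79% × 94% × 19% = 14.1094% of Highfield Realty LP.
Chain via Wildmere Manufacturing Inc. → Slate Ventures LLC (R1): 64% × 32% × 41% = 8.3968% of Highfield Realty LP.
Aggregating (R2): 1.491% + 14.1094% + 8.3968% = 23.9972%.

23.9972%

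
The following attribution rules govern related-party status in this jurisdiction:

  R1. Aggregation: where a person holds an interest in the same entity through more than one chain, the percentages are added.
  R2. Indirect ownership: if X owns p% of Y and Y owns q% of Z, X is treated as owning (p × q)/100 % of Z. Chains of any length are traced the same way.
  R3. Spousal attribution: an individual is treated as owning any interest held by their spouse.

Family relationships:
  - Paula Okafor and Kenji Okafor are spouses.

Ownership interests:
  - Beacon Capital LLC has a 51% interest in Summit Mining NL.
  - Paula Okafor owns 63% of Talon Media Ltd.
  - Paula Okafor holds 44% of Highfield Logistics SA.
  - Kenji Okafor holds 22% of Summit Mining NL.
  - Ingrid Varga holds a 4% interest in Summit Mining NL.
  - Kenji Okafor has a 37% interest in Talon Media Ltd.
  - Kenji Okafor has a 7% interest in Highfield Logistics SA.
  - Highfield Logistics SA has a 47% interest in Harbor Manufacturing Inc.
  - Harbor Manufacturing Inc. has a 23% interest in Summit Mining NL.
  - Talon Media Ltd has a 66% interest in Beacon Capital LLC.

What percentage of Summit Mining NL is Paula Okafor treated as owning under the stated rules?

61.1731%

By spousal attribution (R3), Paula Okafor is treated as also owning Kenji Okafor's interest in Highfield Logistics SA, giving 44% + 7% = 51%.
By spousal attribution (R3), Paula Okafor is treated as also owning Kenji Okafor's interest in Talon Media Ltd, giving 63% + 37% = 100%.
By spousal attribution (R3), Paula Okafor is treated as owning Kenji Okafor's 22% interest in Summit Mining NL.
Chain via Highfield Logistics SA → Harbor Manufacturing Inc. (R2): 51% × 47% × 23% = 5.5131% of Summit Mining NL.
Chain via Talon Media Ltd → Beacon Capital LLC (R2): 100% × 66% × 51% = 33.66% of Summit Mining NL.
Direct interest in Summit Mining NL: 22%.
Aggregating (R1): 5.5131% + 33.66% + 22% = 61.1731%.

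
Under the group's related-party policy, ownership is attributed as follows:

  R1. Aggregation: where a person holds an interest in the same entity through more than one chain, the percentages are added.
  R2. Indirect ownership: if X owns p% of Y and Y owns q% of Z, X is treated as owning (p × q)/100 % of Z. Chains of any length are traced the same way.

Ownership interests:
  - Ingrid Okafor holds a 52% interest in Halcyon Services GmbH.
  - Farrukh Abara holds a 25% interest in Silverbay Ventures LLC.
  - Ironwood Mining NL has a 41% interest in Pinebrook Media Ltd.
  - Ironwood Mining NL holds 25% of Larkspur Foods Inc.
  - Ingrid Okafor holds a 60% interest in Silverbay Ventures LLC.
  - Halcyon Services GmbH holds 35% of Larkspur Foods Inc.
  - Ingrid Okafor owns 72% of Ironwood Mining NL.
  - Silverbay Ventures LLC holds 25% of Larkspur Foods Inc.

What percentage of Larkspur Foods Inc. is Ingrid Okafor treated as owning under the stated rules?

Chain via Silverbay Ventures LLC (R2): 60% × 25% = 15% of Larkspur Foods Inc.
Chain via Ironwood Mining NL (R2): 72% × 25% = 18% of Larkspur Foods Inc.
Chain via Halcyon Services GmbH (R2): 52% × 35% = 18.2% of Larkspur Foods Inc.
Aggregating (R1): 15% + 18% + 18.2% = 51.2%.

51.2%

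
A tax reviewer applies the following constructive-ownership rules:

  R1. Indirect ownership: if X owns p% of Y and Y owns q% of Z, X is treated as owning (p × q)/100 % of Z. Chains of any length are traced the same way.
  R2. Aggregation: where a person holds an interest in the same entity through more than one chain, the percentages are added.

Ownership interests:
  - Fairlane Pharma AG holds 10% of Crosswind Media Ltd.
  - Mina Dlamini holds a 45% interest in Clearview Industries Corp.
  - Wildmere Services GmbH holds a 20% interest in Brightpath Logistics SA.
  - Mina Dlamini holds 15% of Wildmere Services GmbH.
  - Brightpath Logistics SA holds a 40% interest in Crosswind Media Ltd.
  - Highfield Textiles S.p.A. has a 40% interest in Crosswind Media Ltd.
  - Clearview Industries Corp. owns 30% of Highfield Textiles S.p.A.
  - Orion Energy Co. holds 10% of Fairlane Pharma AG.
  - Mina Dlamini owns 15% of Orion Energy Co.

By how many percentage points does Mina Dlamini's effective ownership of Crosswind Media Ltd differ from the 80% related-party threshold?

Chain via Wildmere Services GmbH → Brightpath Logistics SA (R1): 15% × 20% × 40% = 1.2% of Crosswind Media Ltd.
Chain via Orion Energy Co. → Fairlane Pharma AG (R1): 15% × 10% × 10% = 0.15% of Crosswind Media Ltd.
Chain via Clearview Industries Corp. → Highfield Textiles S.p.A. (R1): 45% × 30% × 40% = 5.4% of Crosswind Media Ltd.
Aggregating (R2): 1.2% + 0.15% + 5.4% = 6.75%.
6.75% falls short of the 80% threshold by 73.25 percentage points.

73.25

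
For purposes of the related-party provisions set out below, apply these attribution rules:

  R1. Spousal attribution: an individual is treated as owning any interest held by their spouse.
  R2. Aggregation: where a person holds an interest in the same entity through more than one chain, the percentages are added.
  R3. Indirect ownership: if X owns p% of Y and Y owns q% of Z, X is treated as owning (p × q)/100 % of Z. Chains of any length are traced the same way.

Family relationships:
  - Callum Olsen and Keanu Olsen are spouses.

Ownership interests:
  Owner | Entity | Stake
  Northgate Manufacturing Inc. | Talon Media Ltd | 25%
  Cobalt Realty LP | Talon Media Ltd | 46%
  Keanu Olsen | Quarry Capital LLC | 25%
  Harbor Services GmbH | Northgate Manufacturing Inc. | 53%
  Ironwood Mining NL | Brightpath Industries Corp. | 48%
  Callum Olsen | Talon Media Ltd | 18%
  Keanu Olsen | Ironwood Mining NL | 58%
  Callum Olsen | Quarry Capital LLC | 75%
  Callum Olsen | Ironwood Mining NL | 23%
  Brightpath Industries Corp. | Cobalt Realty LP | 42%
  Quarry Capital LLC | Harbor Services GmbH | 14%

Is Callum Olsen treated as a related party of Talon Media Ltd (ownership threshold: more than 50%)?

By spousal attribution (R1), Callum Olsen is treated as also owning Keanu Olsen's interest in Ironwood Mining NL, giving 23% + 58% = 81%.
By spousal attribution (R1), Callum Olsen is treated as also owning Keanu Olsen's interest in Quarry Capital LLC, giving 75% + 25% = 100%.
Chain via Ironwood Mining NL → Brightpath Industries Corp. → Cobalt Realty LP (R3): 81% × 48% × 42% × 46% = 7.511616% of Talon Media Ltd.
Chain via Quarry Capital LLC → Harbor Services GmbH → Northgate Manufacturing Inc. (R3): 100% × 14% × 53% × 25% = 1.855% of Talon Media Ltd.
Direct interest in Talon Media Ltd: 18%.
Aggregating (R2): 7.511616% + 1.855% + 18% = 27.366616%.
27.366616% does not exceed the 50% threshold, so Callum is not a related party to Talon Media Ltd.

No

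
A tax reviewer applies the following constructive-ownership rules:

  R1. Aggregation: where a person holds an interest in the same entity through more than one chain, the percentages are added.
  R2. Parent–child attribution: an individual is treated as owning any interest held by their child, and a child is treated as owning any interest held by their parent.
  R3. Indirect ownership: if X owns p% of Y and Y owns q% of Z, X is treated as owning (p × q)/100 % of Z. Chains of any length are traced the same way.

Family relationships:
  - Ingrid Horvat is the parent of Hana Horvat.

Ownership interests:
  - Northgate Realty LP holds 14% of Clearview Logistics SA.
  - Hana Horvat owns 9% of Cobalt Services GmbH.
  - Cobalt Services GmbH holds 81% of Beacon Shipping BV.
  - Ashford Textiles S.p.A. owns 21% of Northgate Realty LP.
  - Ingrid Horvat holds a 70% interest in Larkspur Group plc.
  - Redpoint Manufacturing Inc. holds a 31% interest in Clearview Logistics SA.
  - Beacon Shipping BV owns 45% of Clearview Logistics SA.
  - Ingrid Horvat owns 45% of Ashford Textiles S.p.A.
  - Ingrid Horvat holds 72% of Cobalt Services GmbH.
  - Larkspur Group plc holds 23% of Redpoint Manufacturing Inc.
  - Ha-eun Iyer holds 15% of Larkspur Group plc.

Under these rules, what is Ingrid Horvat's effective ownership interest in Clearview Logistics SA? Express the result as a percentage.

35.8385%

By parent–child attribution (R2), Ingrid Horvat is treated as also owning Hana Horvat's interest in Cobalt Services GmbH, giving 72% + 9% = 81%.
Chain via Cobalt Services GmbH → Beacon Shipping BV (R3): 81% × 81% × 45% = 29.5245% of Clearview Logistics SA.
Chain via Ashford Textiles S.p.A. → Northgate Realty LP (R3): 45% × 21% × 14% = 1.323% of Clearview Logistics SA.
Chain via Larkspur Group plc → Redpoint Manufacturing Inc. (R3): 70% × 23% × 31% = 4.991% of Clearview Logistics SA.
Aggregating (R1): 29.5245% + 1.323% + 4.991% = 35.8385%.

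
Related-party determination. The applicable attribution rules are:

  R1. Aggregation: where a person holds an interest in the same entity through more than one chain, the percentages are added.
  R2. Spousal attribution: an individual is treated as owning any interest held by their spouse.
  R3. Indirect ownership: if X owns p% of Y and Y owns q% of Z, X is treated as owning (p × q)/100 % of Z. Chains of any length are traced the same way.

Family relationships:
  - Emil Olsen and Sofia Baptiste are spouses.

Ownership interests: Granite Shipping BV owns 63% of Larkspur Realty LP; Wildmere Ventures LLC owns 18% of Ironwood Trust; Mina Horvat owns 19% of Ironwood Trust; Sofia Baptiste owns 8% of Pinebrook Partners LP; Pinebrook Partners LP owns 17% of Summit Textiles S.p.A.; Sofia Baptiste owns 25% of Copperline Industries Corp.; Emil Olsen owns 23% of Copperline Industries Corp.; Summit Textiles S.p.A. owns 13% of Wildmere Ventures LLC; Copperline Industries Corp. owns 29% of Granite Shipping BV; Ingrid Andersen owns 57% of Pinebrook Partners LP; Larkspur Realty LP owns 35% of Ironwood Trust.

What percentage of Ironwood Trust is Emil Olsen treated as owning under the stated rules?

By spousal attribution (R2), Emil Olsen is treated as also owning Sofia Baptiste's interest in Copperline Industries Corp, giving 23% + 25% = 48%.
By spousal attribution (R2), Emil Olsen is treated as owning Sofia Baptiste's 8% interest in Pinebrook Partners LP.
Chain via Copperline Industries Corp. → Granite Shipping BV → Larkspur Realty LP (R3): 48% × 29% × 63% × 35% = 3.06936% of Ironwood Trust.
Chain via Pinebrook Partners LP → Summit Textiles S.p.A. → Wildmere Ventures LLC (R3): 8% × 17% × 13% × 18% = 0.031824% of Ironwood Trust.
Aggregating (R1): 3.06936% + 0.031824% = 3.101184%.

3.101184%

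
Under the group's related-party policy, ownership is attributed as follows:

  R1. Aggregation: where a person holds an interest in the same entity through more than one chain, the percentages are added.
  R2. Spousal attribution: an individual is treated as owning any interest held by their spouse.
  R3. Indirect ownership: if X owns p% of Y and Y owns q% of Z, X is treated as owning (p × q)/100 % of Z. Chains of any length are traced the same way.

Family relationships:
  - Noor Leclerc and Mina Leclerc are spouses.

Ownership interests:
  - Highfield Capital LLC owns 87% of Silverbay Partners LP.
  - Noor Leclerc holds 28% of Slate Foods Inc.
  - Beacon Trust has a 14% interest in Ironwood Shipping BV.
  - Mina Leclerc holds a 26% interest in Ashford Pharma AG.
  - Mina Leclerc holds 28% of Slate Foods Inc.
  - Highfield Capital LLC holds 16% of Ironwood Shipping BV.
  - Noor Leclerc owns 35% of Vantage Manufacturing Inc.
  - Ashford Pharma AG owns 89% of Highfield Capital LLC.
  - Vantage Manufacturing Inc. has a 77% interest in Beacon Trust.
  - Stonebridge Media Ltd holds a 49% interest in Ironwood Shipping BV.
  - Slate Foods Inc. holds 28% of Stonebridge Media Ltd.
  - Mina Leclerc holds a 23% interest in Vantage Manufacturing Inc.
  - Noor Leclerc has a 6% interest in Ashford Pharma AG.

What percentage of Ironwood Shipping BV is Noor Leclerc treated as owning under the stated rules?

By spousal attribution (R2), Noor Leclerc is treated as also owning Mina Leclerc's interest in Ashford Pharma AG, giving 6% + 26% = 32%.
By spousal attribution (R2), Noor Leclerc is treated as also owning Mina Leclerc's interest in Slate Foods Inc, giving 28% + 28% = 56%.
By spousal attribution (R2), Noor Leclerc is treated as also owning Mina Leclerc's interest in Vantage Manufacturing Inc, giving 35% + 23% = 58%.
Chain via Ashford Pharma AG → Highfield Capital LLC (R3): 32% × 89% × 16% = 4.5568% of Ironwood Shipping BV.
Chain via Slate Foods Inc. → Stonebridge Media Ltd (R3): 56% × 28% × 49% = 7.6832% of Ironwood Shipping BV.
Chain via Vantage Manufacturing Inc. → Beacon Trust (R3): 58% × 77% × 14% = 6.2524% of Ironwood Shipping BV.
Aggregating (R1): 4.5568% + 7.6832% + 6.2524% = 18.4924%.

18.4924%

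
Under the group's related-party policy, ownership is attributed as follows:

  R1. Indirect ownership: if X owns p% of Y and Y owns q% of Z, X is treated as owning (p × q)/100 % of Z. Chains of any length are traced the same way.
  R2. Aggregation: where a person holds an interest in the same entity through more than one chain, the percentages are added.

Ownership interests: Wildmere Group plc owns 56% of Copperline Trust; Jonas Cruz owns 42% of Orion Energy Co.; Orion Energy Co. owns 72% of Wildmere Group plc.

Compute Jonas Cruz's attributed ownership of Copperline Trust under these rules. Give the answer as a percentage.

Chain via Orion Energy Co. → Wildmere Group plc (R1): 42% × 72% × 56% = 16.9344% of Copperline Trust.

16.9344%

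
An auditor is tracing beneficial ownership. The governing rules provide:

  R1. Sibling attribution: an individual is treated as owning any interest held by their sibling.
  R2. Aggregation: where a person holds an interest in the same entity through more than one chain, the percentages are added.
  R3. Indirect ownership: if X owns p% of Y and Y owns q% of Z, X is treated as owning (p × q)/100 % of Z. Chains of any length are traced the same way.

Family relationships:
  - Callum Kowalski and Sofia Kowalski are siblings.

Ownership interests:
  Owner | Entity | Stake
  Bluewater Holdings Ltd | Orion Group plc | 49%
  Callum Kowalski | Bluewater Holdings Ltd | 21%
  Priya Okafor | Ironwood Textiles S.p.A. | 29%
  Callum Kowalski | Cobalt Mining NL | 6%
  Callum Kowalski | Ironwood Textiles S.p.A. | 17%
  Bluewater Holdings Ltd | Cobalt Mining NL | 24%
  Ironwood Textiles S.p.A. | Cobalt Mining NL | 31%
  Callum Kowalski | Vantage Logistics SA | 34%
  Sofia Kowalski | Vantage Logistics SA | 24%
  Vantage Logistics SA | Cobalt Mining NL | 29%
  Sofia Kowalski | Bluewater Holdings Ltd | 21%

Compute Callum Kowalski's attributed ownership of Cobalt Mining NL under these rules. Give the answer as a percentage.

By sibling attribution (R1), Callum Kowalski is treated as also owning Sofia Kowalski's interest in Bluewater Holdings Ltd, giving 21% + 21% = 42%.
By sibling attribution (R1), Callum Kowalski is treated as also owning Sofia Kowalski's interest in Vantage Logistics SA, giving 34% + 24% = 58%.
Chain via Ironwood Textiles S.p.A. (R3): 17% × 31% = 5.27% of Cobalt Mining NL.
Chain via Bluewater Holdings Ltd (R3): 42% × 24% = 10.08% of Cobalt Mining NL.
Chain via Vantage Logistics SA (R3): 58% × 29% = 16.82% of Cobalt Mining NL.
Direct interest in Cobalt Mining NL: 6%.
Aggregating (R2): 5.27% + 10.08% + 16.82% + 6% = 38.17%.

38.17%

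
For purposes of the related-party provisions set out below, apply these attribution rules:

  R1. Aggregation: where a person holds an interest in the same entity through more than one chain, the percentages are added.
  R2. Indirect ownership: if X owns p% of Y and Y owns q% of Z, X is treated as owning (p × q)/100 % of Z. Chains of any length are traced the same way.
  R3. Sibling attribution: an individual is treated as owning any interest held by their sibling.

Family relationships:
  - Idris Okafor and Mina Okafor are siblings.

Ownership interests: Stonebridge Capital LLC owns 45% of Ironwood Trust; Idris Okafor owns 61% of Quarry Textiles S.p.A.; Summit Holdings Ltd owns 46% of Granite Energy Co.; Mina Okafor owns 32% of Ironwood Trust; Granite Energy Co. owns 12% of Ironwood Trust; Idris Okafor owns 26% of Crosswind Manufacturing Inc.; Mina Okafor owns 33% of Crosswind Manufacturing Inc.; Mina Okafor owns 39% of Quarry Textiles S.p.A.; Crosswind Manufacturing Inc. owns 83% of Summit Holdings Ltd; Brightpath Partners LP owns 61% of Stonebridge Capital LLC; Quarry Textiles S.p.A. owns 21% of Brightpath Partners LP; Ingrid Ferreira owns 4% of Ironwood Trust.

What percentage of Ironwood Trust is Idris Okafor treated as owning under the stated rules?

40.467644%

By sibling attribution (R3), Idris Okafor is treated as also owning Mina Okafor's interest in Crosswind Manufacturing Inc, giving 26% + 33% = 59%.
By sibling attribution (R3), Idris Okafor is treated as also owning Mina Okafor's interest in Quarry Textiles S.p.A, giving 61% + 39% = 100%.
By sibling attribution (R3), Idris Okafor is treated as owning Mina Okafor's 32% interest in Ironwood Trust.
Chain via Crosswind Manufacturing Inc. → Summit Holdings Ltd → Granite Energy Co. (R2): 59% × 83% × 46% × 12% = 2.703144% of Ironwood Trust.
Chain via Quarry Textiles S.p.A. → Brightpath Partners LP → Stonebridge Capital LLC (R2): 100% × 21% × 61% × 45% = 5.7645% of Ironwood Trust.
Direct interest in Ironwood Trust: 32%.
Aggregating (R1): 2.703144% + 5.7645% + 32% = 40.467644%.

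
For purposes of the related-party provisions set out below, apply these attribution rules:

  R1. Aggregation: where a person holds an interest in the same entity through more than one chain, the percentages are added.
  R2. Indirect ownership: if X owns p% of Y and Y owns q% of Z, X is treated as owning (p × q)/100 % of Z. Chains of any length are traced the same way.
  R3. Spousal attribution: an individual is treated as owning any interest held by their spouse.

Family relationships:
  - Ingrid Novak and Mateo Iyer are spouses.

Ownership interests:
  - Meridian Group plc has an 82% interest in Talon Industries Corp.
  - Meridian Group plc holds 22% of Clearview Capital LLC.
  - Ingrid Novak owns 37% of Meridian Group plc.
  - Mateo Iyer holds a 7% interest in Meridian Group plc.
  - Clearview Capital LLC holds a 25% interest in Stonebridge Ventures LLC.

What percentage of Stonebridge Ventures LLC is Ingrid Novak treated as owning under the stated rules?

2.42%

By spousal attribution (R3), Ingrid Novak is treated as also owning Mateo Iyer's interest in Meridian Group plc, giving 37% + 7% = 44%.
Chain via Meridian Group plc → Clearview Capital LLC (R2): 44% × 22% × 25% = 2.42% of Stonebridge Ventures LLC.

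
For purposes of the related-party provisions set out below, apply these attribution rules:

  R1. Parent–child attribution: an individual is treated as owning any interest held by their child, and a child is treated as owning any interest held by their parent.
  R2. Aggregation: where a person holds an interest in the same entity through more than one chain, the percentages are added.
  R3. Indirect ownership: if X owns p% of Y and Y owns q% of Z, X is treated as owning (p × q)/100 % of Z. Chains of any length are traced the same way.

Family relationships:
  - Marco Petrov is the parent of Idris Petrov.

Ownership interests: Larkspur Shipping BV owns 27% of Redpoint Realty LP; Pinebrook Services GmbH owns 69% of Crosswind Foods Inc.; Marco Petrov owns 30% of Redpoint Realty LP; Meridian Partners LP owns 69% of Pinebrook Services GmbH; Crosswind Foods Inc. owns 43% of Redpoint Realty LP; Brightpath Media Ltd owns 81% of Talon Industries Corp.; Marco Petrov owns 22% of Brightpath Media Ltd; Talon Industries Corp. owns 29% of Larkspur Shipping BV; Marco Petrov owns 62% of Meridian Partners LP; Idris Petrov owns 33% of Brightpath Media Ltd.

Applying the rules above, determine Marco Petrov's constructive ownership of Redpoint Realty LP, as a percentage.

46.181091%

By parent–child attribution (R1), Marco Petrov is treated as also owning Idris Petrov's interest in Brightpath Media Ltd, giving 22% + 33% = 55%.
Chain via Brightpath Media Ltd → Talon Industries Corp. → Larkspur Shipping BV (R3): 55% × 81% × 29% × 27% = 3.488265% of Redpoint Realty LP.
Chain via Meridian Partners LP → Pinebrook Services GmbH → Crosswind Foods Inc. (R3): 62% × 69% × 69% × 43% = 12.692826% of Redpoint Realty LP.
Direct interest in Redpoint Realty LP: 30%.
Aggregating (R2): 3.488265% + 12.692826% + 30% = 46.181091%.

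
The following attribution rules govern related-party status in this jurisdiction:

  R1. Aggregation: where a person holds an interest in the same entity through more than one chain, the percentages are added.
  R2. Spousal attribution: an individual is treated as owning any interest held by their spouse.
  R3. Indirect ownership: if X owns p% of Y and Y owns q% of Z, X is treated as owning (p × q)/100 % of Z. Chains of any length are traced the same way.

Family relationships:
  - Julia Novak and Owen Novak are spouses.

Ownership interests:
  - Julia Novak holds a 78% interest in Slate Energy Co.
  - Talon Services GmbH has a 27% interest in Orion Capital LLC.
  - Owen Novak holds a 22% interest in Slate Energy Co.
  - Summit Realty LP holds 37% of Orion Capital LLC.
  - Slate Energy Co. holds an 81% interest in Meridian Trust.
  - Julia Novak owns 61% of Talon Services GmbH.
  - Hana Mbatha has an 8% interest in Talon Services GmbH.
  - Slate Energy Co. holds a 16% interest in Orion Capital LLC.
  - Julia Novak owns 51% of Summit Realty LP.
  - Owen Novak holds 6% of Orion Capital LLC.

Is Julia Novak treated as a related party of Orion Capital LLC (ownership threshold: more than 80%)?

No

By spousal attribution (R2), Julia Novak is treated as also owning Owen Novak's interest in Slate Energy Co, giving 78% + 22% = 100%.
By spousal attribution (R2), Julia Novak is treated as owning Owen Novak's 6% interest in Orion Capital LLC.
Chain via Summit Realty LP (R3): 51% × 37% = 18.87% of Orion Capital LLC.
Chain via Slate Energy Co. (R3): 100% × 16% = 16% of Orion Capital LLC.
Chain via Talon Services GmbH (R3): 61% × 27% = 16.47% of Orion Capital LLC.
Direct interest in Orion Capital LLC: 6%.
Aggregating (R1): 18.87% + 16% + 16.47% + 6% = 57.34%.
57.34% does not exceed the 80% threshold, so Julia is not a related party to Orion Capital LLC.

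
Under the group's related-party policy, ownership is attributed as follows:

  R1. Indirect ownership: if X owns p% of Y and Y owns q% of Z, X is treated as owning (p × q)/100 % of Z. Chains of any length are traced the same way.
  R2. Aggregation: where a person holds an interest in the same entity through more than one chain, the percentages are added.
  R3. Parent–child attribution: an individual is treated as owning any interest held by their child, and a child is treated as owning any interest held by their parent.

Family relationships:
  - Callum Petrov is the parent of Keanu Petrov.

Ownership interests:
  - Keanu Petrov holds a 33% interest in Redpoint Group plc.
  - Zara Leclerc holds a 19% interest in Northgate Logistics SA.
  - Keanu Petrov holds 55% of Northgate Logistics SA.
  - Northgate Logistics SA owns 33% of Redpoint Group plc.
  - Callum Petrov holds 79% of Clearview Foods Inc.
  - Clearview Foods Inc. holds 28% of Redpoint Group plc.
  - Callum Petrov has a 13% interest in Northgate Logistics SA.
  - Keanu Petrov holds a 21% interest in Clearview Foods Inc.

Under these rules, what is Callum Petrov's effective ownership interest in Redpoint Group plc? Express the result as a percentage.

83.44%

By parent–child attribution (R3), Callum Petrov is treated as also owning Keanu Petrov's interest in Clearview Foods Inc, giving 79% + 21% = 100%.
By parent–child attribution (R3), Callum Petrov is treated as also owning Keanu Petrov's interest in Northgate Logistics SA, giving 13% + 55% = 68%.
By parent–child attribution (R3), Callum Petrov is treated as owning Keanu Petrov's 33% interest in Redpoint Group plc.
Chain via Clearview Foods Inc. (R1): 100% × 28% = 28% of Redpoint Group plc.
Chain via Northgate Logistics SA (R1): 68% × 33% = 22.44% of Redpoint Group plc.
Direct interest in Redpoint Group plc: 33%.
Aggregating (R2): 28% + 22.44% + 33% = 83.44%.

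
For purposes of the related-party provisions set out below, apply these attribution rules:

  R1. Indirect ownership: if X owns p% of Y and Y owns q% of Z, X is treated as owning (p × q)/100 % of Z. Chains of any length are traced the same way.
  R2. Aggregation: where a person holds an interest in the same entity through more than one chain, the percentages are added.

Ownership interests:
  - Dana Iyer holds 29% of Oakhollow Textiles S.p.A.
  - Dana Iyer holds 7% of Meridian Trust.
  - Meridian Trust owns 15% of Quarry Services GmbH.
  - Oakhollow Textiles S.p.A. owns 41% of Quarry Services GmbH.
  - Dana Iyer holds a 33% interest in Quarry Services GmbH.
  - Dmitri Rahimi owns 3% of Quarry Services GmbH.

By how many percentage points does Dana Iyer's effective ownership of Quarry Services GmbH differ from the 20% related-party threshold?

25.94

Chain via Oakhollow Textiles S.p.A. (R1): 29% × 41% = 11.89% of Quarry Services GmbH.
Chain via Meridian Trust (R1): 7% × 15% = 1.05% of Quarry Services GmbH.
Direct interest in Quarry Services GmbH: 33%.
Aggregating (R2): 11.89% + 1.05% + 33% = 45.94%.
45.94% exceeds the 20% threshold by 25.94 percentage points.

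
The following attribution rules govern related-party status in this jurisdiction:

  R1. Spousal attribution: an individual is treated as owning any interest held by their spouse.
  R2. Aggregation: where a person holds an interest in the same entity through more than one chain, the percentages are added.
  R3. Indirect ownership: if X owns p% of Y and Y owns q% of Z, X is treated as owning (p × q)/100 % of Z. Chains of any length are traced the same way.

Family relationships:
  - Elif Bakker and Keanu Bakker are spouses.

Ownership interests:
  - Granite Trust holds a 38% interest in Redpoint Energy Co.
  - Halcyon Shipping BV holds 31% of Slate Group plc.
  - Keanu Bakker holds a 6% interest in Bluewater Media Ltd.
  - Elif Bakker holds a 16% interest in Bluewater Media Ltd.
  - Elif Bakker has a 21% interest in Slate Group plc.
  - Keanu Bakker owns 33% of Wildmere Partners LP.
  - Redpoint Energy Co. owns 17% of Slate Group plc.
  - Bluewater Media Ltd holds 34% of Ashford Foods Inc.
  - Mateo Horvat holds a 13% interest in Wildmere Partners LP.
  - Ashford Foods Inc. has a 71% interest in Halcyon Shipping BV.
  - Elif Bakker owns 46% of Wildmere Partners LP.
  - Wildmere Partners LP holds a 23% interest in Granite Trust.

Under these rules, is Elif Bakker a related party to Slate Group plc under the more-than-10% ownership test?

Yes

By spousal attribution (R1), Elif Bakker is treated as also owning Keanu Bakker's interest in Wildmere Partners LP, giving 46% + 33% = 79%.
By spousal attribution (R1), Elif Bakker is treated as also owning Keanu Bakker's interest in Bluewater Media Ltd, giving 16% + 6% = 22%.
Chain via Wildmere Partners LP → Granite Trust → Redpoint Energy Co. (R3): 79% × 23% × 38% × 17% = 1.173782% of Slate Group plc.
Chain via Bluewater Media Ltd → Ashford Foods Inc. → Halcyon Shipping BV (R3): 22% × 34% × 71% × 31% = 1.646348% of Slate Group plc.
Direct interest in Slate Group plc: 21%.
Aggregating (R2): 1.173782% + 1.646348% + 21% = 23.82013%.
23.82013% exceeds the 10% threshold, so Elif is a related party to Slate Group plc.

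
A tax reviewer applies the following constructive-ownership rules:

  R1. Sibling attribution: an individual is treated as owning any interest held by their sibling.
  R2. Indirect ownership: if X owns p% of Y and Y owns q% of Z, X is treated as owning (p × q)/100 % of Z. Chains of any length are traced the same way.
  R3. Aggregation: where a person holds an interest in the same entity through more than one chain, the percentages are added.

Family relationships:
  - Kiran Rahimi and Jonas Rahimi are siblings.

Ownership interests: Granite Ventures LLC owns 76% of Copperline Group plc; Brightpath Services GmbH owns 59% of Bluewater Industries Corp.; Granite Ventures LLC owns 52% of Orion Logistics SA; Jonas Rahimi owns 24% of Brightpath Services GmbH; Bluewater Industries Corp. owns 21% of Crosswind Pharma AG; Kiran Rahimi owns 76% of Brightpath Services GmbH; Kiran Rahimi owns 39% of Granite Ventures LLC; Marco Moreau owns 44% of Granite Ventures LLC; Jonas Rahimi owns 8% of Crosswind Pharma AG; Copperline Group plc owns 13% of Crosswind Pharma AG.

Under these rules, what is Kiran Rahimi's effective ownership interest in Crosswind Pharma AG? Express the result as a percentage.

24.2432%

By sibling attribution (R1), Kiran Rahimi is treated as also owning Jonas Rahimi's interest in Brightpath Services GmbH, giving 76% + 24% = 100%.
By sibling attribution (R1), Kiran Rahimi is treated as owning Jonas Rahimi's 8% interest in Crosswind Pharma AG.
Chain via Granite Ventures LLC → Copperline Group plc (R2): 39% × 76% × 13% = 3.8532% of Crosswind Pharma AG.
Chain via Brightpath Services GmbH → Bluewater Industries Corp. (R2): 100% × 59% × 21% = 12.39% of Crosswind Pharma AG.
Direct interest in Crosswind Pharma AG: 8%.
Aggregating (R3): 3.8532% + 12.39% + 8% = 24.2432%.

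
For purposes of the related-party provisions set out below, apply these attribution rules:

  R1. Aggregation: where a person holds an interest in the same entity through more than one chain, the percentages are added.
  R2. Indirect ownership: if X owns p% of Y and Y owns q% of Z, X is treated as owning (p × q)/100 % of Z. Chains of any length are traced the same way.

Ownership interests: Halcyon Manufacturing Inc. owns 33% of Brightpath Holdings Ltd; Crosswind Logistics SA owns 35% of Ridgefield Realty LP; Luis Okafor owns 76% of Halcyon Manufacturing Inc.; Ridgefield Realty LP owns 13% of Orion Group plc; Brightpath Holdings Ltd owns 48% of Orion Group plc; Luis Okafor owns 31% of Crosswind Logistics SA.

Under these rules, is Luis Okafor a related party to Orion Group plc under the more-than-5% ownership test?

Chain via Halcyon Manufacturing Inc. → Brightpath Holdings Ltd (R2): 76% × 33% × 48% = 12.0384% of Orion Group plc.
Chain via Crosswind Logistics SA → Ridgefield Realty LP (R2): 31% × 35% × 13% = 1.4105% of Orion Group plc.
Aggregating (R1): 12.0384% + 1.4105% = 13.4489%.
13.4489% exceeds the 5% threshold, so Luis is a related party to Orion Group plc.

Yes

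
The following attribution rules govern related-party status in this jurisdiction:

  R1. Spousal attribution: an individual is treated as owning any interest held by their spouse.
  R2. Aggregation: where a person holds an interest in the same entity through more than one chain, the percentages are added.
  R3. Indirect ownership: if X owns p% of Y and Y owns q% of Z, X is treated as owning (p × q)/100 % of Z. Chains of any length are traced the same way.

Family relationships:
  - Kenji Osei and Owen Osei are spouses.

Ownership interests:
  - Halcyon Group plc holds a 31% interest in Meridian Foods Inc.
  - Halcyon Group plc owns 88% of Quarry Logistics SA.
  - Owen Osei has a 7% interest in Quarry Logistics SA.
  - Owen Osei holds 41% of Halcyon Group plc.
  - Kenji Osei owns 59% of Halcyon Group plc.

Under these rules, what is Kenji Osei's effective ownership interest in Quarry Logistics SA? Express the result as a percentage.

95%

By spousal attribution (R1), Kenji Osei is treated as also owning Owen Osei's interest in Halcyon Group plc, giving 59% + 41% = 100%.
By spousal attribution (R1), Kenji Osei is treated as owning Owen Osei's 7% interest in Quarry Logistics SA.
Chain via Halcyon Group plc (R3): 100% × 88% = 88% of Quarry Logistics SA.
Direct interest in Quarry Logistics SA: 7%.
Aggregating (R2): 88% + 7% = 95%.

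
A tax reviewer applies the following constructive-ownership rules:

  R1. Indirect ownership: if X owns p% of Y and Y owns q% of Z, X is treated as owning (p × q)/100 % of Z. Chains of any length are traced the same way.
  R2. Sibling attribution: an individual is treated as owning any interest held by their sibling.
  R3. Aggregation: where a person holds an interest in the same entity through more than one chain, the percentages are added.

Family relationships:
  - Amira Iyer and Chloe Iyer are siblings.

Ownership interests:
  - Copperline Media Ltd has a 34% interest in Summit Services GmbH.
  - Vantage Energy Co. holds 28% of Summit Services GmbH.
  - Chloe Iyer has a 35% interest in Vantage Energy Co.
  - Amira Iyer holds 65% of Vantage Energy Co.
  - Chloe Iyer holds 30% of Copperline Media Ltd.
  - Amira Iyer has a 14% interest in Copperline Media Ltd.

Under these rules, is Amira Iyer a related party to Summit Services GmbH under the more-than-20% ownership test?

By sibling attribution (R2), Amira Iyer is treated as also owning Chloe Iyer's interest in Vantage Energy Co, giving 65% + 35% = 100%.
By sibling attribution (R2), Amira Iyer is treated as also owning Chloe Iyer's interest in Copperline Media Ltd, giving 14% + 30% = 44%.
Chain via Vantage Energy Co. (R1): 100% × 28% = 28% of Summit Services GmbH.
Chain via Copperline Media Ltd (R1): 44% × 34% = 14.96% of Summit Services GmbH.
Aggregating (R3): 28% + 14.96% = 42.96%.
42.96% exceeds the 20% threshold, so Amira is a related party to Summit Services GmbH.

Yes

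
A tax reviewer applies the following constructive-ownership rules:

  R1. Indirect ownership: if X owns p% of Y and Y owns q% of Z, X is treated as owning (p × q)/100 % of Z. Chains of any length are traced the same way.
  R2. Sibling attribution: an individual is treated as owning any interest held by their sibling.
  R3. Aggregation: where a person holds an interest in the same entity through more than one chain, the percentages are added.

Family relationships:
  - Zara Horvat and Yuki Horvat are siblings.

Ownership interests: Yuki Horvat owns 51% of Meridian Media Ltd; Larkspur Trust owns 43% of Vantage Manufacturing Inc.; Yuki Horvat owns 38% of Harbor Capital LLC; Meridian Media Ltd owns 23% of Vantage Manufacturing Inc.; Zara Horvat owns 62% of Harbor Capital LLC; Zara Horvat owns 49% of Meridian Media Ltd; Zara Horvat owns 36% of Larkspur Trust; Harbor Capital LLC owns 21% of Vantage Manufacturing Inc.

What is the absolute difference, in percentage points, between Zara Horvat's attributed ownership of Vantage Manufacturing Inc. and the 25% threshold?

34.48

By sibling attribution (R2), Zara Horvat is treated as also owning Yuki Horvat's interest in Harbor Capital LLC, giving 62% + 38% = 100%.
By sibling attribution (R2), Zara Horvat is treated as also owning Yuki Horvat's interest in Meridian Media Ltd, giving 49% + 51% = 100%.
Chain via Larkspur Trust (R1): 36% × 43% = 15.48% of Vantage Manufacturing Inc.
Chain via Harbor Capital LLC (R1): 100% × 21% = 21% of Vantage Manufacturing Inc.
Chain via Meridian Media Ltd (R1): 100% × 23% = 23% of Vantage Manufacturing Inc.
Aggregating (R3): 15.48% + 21% + 23% = 59.48%.
59.48% exceeds the 25% threshold by 34.48 percentage points.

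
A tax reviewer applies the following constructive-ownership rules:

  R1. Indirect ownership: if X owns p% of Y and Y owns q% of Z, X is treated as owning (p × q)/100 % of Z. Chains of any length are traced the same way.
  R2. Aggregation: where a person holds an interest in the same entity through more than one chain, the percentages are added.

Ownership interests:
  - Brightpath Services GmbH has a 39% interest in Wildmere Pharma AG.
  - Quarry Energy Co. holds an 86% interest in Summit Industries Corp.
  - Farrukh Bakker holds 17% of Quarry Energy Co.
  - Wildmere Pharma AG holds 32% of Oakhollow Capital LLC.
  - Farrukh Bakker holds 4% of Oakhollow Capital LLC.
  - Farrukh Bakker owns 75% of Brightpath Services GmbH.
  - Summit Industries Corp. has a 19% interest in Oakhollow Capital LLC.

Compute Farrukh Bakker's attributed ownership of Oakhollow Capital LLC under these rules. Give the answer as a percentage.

Chain via Quarry Energy Co. → Summit Industries Corp. (R1): 17% × 86% × 19% = 2.7778% of Oakhollow Capital LLC.
Chain via Brightpath Services GmbH → Wildmere Pharma AG (R1): 75% × 39% × 32% = 9.36% of Oakhollow Capital LLC.
Direct interest in Oakhollow Capital LLC: 4%.
Aggregating (R2): 2.7778% + 9.36% + 4% = 16.1378%.

16.1378%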